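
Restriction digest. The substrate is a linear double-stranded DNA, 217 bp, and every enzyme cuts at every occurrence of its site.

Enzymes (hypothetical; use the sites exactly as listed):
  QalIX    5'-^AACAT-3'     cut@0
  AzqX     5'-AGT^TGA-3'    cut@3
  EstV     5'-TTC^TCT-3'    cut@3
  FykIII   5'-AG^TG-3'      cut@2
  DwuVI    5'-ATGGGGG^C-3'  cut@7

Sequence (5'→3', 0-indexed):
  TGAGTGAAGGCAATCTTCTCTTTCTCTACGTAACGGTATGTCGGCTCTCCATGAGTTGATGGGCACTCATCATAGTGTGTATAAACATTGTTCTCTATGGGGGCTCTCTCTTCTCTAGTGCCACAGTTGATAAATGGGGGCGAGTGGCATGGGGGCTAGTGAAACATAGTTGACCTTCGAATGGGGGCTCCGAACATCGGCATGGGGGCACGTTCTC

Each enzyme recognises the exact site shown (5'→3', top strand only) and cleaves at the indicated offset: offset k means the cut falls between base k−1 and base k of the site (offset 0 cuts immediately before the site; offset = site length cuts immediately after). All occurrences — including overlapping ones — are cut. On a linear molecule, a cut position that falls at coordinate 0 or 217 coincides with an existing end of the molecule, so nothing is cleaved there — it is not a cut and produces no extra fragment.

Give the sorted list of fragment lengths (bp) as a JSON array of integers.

Site scan:
  QalIX AACAT/0: at [83, 162, 192] ⇒ [83, 162, 192]
  AzqX AGTTGA/3: at [53, 124, 167] ⇒ [56, 127, 170]
  EstV TTCTCT/3: at [15, 21, 90, 110] ⇒ [18, 24, 93, 113]
  FykIII AGTG/2: at [2, 73, 116, 142, 157] ⇒ [4, 75, 118, 144, 159]
  DwuVI ATGGGGGC/7: at [96, 133, 148, 180, 201] ⇒ [103, 140, 155, 187, 208]

Pooled cuts: [4, 18, 24, 56, 75, 83, 93, 103, 113, 118, 127, 140, 144, 155, 159, 162, 170, 187, 192, 208]

Fragments:
  [0,4): 4 bp
  [4,18): 14 bp
  [18,24): 6 bp
  [24,56): 32 bp
  [56,75): 19 bp
  [75,83): 8 bp
  [83,93): 10 bp
  [93,103): 10 bp
  [103,113): 10 bp
  [113,118): 5 bp
  [118,127): 9 bp
  [127,140): 13 bp
  [140,144): 4 bp
  [144,155): 11 bp
  [155,159): 4 bp
  [159,162): 3 bp
  [162,170): 8 bp
  [170,187): 17 bp
  [187,192): 5 bp
  [192,208): 16 bp
  [208,217): 9 bp

[3,4,4,4,5,5,6,8,8,9,9,10,10,10,11,13,14,16,17,19,32]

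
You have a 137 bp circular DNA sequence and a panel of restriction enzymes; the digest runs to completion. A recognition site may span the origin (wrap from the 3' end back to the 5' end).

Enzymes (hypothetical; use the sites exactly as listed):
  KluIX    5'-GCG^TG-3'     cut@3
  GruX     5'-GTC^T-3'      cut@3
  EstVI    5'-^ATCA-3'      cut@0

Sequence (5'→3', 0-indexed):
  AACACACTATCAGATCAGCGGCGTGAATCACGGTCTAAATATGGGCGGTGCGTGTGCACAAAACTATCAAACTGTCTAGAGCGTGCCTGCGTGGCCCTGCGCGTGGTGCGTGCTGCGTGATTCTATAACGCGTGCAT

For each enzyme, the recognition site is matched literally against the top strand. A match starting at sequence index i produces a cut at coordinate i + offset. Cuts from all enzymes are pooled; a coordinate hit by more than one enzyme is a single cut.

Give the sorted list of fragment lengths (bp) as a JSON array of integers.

[3,5,7,7,7,8,9,10,11,12,13,13,15,17]

Per-enzyme occurrences:
  KluIX GCGTG/3: at [20, 49, 80, 88, 100, 107, 114, 129] ⇒ [23, 52, 83, 91, 103, 110, 117, 132]
  GruX GTCT/3: at [32, 73] ⇒ [35, 76]
  EstVI ATCA/0: at [8, 13, 26, 65] ⇒ [8, 13, 26, 65]

Pooled cuts: [8, 13, 23, 26, 35, 52, 65, 76, 83, 91, 103, 110, 117, 132]

Fragments:
  8→13: 5 bp
  13→23: 10 bp
  23→26: 3 bp
  26→35: 9 bp
  35→52: 17 bp
  52→65: 13 bp
  65→76: 11 bp
  76→83: 7 bp
  83→91: 8 bp
  91→103: 12 bp
  103→110: 7 bp
  110→117: 7 bp
  117→132: 15 bp
  132→8 (wrap): 137-132+8 = 13 bp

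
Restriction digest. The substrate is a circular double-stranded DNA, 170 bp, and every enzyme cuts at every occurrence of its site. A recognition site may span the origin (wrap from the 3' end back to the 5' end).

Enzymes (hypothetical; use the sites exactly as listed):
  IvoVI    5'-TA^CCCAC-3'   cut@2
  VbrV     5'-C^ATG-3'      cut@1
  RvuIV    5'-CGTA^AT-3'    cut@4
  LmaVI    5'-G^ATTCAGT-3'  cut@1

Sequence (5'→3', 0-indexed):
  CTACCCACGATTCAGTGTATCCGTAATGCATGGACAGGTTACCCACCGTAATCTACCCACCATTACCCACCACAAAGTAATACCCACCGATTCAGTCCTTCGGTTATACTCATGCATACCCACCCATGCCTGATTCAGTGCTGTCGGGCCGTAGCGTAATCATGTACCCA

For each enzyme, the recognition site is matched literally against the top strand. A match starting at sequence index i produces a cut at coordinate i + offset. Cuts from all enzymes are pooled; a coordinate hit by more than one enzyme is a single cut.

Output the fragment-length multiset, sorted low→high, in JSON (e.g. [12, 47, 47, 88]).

[3,4,5,5,6,7,7,7,7,7,9,10,12,16,17,22,26]

Per-enzyme occurrences:
  IvoVI (TACCCAC, off=2): starts [1, 39, 53, 63, 80, 116, 164] → cuts [3, 41, 55, 65, 82, 118, 166]
  VbrV (CATG, off=1): starts [28, 110, 124, 160] → cuts [29, 111, 125, 161]
  RvuIV (CGTAAT, off=4): starts [21, 46, 154] → cuts [25, 50, 158]
  LmaVI (GATTCAGT, off=1): starts [8, 88, 131] → cuts [9, 89, 132]

All cut coordinates (distinct, sorted): [3, 9, 25, 29, 41, 50, 55, 65, 82, 89, 111, 118, 125, 132, 158, 161, 166]

Fragments:
  3→9: 6 bp
  9→25: 16 bp
  25→29: 4 bp
  29→41: 12 bp
  41→50: 9 bp
  50→55: 5 bp
  55→65: 10 bp
  65→82: 17 bp
  82→89: 7 bp
  89→111: 22 bp
  111→118: 7 bp
  118→125: 7 bp
  125→132: 7 bp
  132→158: 26 bp
  158→161: 3 bp
  161→166: 5 bp
  166→3 (wrap): 170-166+3 = 7 bp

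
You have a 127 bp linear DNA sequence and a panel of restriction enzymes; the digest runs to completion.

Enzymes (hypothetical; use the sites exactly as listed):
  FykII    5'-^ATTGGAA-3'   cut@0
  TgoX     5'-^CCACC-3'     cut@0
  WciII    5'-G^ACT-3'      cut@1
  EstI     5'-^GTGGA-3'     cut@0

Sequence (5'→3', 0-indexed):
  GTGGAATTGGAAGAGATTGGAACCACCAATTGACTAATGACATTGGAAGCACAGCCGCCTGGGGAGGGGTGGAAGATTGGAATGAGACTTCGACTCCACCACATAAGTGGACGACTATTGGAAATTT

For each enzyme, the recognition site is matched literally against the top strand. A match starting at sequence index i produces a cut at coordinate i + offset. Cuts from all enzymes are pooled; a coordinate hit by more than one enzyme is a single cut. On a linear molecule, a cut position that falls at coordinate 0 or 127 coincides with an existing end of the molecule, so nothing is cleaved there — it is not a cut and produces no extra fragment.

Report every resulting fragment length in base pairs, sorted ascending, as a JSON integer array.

[3,3,5,6,7,7,7,9,10,10,11,11,11,27]

Site scan:
  FykII (ATTGGAA, off=0): starts [5, 15, 41, 75, 116] → cuts [5, 15, 41, 75, 116]
  TgoX (CCACC, off=0): starts [22, 95] → cuts [22, 95]
  WciII (GACT, off=1): starts [31, 85, 91, 112] → cuts [32, 86, 92, 113]
  EstI (GTGGA, off=0): starts [0, 68, 106] → cuts [68, 106] (position 0 is a terminus of the linear molecule — no cut)

Pooled cuts: [5, 15, 22, 32, 41, 68, 75, 86, 92, 95, 106, 113, 116]

Fragments:
  [0,5): 5 bp
  [5,15): 10 bp
  [15,22): 7 bp
  [22,32): 10 bp
  [32,41): 9 bp
  [41,68): 27 bp
  [68,75): 7 bp
  [75,86): 11 bp
  [86,92): 6 bp
  [92,95): 3 bp
  [95,106): 11 bp
  [106,113): 7 bp
  [113,116): 3 bp
  [116,127): 11 bp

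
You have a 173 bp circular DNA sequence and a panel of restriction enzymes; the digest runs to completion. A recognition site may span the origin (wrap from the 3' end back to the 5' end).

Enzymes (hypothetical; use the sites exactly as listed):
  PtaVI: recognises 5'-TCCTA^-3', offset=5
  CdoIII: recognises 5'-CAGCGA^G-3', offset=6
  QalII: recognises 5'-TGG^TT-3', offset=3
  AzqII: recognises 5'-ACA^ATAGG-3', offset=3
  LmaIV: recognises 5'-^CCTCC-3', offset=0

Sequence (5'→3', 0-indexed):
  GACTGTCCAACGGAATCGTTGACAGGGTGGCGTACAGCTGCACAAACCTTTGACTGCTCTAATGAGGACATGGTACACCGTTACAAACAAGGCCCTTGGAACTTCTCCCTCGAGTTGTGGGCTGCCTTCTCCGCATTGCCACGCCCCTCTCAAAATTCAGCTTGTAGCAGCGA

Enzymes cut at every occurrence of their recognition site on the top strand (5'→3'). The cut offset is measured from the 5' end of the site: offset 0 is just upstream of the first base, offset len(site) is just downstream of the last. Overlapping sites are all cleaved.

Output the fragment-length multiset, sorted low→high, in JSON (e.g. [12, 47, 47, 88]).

[173]

Site scan:
  PtaVI (TCCTA, off=5): no sites
  CdoIII (CAGCGAG, off=6): starts [167] → cuts [0]
  QalII (TGGTT, off=3): no sites
  AzqII (ACAATAGG, off=3): no sites
  LmaIV (CCTCC, off=0): no sites

All cut coordinates (distinct, sorted): [0]

Fragments:
  0→0 (wrap): 173-0+0 = 173 bp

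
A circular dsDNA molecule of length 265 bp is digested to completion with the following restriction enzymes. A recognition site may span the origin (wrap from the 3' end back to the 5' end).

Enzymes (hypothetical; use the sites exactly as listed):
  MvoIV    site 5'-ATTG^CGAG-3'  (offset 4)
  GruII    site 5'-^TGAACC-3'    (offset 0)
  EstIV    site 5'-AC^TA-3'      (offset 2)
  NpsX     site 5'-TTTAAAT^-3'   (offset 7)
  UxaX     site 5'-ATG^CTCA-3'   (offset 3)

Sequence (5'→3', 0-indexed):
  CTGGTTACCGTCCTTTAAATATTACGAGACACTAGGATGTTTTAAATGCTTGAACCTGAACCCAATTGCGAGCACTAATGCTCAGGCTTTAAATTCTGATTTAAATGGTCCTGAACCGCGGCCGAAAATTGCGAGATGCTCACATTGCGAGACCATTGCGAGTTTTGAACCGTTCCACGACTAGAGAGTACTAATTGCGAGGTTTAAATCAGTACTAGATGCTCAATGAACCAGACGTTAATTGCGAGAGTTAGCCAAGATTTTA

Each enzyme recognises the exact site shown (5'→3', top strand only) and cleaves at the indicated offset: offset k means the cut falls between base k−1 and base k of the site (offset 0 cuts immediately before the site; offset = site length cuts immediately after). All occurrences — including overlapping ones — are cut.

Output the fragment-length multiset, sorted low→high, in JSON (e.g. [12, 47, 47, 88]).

[3,5,5,5,6,6,6,6,7,7,7,9,10,11,12,12,12,12,14,15,16,18,20,41]

Scan for sites:
  MvoIV ATTGCGAG/4: at [64, 127, 143, 154, 193, 240] ⇒ [68, 131, 147, 158, 197, 244]
  GruII TGAACC/0: at [50, 56, 111, 165, 226] ⇒ [50, 56, 111, 165, 226]
  EstIV ACTA/2: at [30, 73, 179, 189, 213] ⇒ [32, 75, 181, 191, 215]
  NpsX TTTAAAT/7: at [13, 40, 87, 99, 202] ⇒ [20, 47, 94, 106, 209]
  UxaX ATGCTCA/3: at [77, 135, 218] ⇒ [80, 138, 221]

Pooled cuts: [20, 32, 47, 50, 56, 68, 75, 80, 94, 106, 111, 131, 138, 147, 158, 165, 181, 191, 197, 209, 215, 221, 226, 244]

Fragment lengths:
  20→32: 12 bp
  32→47: 15 bp
  47→50: 3 bp
  50→56: 6 bp
  56→68: 12 bp
  68→75: 7 bp
  75→80: 5 bp
  80→94: 14 bp
  94→106: 12 bp
  106→111: 5 bp
  111→131: 20 bp
  131→138: 7 bp
  138→147: 9 bp
  147→158: 11 bp
  158→165: 7 bp
  165→181: 16 bp
  181→191: 10 bp
  191→197: 6 bp
  197→209: 12 bp
  209→215: 6 bp
  215→221: 6 bp
  221→226: 5 bp
  226→244: 18 bp
  244→20 (wrap): 265-244+20 = 41 bp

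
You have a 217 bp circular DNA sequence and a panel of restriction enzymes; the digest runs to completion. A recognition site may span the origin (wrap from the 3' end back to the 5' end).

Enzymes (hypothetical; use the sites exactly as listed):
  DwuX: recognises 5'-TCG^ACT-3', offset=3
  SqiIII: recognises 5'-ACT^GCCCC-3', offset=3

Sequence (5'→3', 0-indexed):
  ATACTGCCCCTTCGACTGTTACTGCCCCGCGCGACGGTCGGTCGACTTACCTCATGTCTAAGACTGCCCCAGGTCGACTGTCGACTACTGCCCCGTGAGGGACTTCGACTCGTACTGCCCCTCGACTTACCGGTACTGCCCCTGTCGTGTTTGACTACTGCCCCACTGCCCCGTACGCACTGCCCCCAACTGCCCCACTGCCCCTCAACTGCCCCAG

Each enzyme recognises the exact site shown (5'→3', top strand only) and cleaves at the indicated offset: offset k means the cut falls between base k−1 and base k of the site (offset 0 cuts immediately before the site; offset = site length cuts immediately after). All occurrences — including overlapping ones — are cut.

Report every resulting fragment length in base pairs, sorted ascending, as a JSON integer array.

Site scan:
  DwuX (TCGACT, off=3): starts [11, 41, 73, 80, 104, 121] → cuts [14, 44, 76, 83, 107, 124]
  SqiIII (ACTGCCCC, off=3): starts [2, 20, 62, 86, 113, 134, 156, 164, 178, 188, 196, 207] → cuts [5, 23, 65, 89, 116, 137, 159, 167, 181, 191, 199, 210]

Pooled cuts: [5, 14, 23, 44, 65, 76, 83, 89, 107, 116, 124, 137, 159, 167, 181, 191, 199, 210]

Fragment lengths:
  5→14: 9 bp
  14→23: 9 bp
  23→44: 21 bp
  44→65: 21 bp
  65→76: 11 bp
  76→83: 7 bp
  83→89: 6 bp
  89→107: 18 bp
  107→116: 9 bp
  116→124: 8 bp
  124→137: 13 bp
  137→159: 22 bp
  159→167: 8 bp
  167→181: 14 bp
  181→191: 10 bp
  191→199: 8 bp
  199→210: 11 bp
  210→5 (wrap): 217-210+5 = 12 bp

[6,7,8,8,8,9,9,9,10,11,11,12,13,14,18,21,21,22]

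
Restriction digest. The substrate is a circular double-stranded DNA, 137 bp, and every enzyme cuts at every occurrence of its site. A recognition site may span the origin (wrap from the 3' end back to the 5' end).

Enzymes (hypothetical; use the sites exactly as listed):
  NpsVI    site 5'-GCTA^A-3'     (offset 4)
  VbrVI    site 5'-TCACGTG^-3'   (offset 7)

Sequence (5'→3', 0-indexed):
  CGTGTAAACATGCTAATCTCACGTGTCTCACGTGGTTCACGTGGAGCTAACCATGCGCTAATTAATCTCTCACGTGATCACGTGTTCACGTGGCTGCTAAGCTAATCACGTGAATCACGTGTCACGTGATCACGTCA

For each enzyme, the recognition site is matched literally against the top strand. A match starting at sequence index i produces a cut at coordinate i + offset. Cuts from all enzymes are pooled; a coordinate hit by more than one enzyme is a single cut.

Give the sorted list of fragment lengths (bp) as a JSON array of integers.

Per-enzyme occurrences:
  NpsVI (GCTAA, off=4): starts [11, 45, 56, 95, 100] → cuts [15, 49, 60, 99, 104]
  VbrVI (TCACGTG, off=7): starts [18, 27, 36, 69, 77, 85, 105, 114, 121, 134] → cuts [4, 25, 34, 43, 76, 84, 92, 112, 121, 128]

Pooled cuts: [4, 15, 25, 34, 43, 49, 60, 76, 84, 92, 99, 104, 112, 121, 128]

Fragments:
  4→15: 11 bp
  15→25: 10 bp
  25→34: 9 bp
  34→43: 9 bp
  43→49: 6 bp
  49→60: 11 bp
  60→76: 16 bp
  76→84: 8 bp
  84→92: 8 bp
  92→99: 7 bp
  99→104: 5 bp
  104→112: 8 bp
  112→121: 9 bp
  121→128: 7 bp
  128→4 (wrap): 137-128+4 = 13 bp

[5,6,7,7,8,8,8,9,9,9,10,11,11,13,16]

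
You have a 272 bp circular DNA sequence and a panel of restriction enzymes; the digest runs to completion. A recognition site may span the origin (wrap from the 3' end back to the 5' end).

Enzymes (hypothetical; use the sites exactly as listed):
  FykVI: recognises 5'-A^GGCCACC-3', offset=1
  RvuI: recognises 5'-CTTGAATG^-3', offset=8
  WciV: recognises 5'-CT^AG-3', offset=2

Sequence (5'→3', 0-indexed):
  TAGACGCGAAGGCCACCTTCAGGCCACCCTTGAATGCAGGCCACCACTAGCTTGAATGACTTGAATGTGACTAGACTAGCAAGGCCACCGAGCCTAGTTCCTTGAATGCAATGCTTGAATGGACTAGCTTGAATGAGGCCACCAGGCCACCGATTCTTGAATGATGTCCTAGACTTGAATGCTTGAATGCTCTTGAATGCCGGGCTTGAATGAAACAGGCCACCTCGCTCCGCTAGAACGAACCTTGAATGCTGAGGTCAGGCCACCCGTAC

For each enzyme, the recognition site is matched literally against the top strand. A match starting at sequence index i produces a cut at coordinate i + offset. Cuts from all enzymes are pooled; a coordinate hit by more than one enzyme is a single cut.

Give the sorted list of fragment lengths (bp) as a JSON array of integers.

Scan for sites:
  FykVI AGGCCACC/1: at [9, 20, 37, 81, 135, 143, 216, 259] ⇒ [10, 21, 38, 82, 136, 144, 217, 260]
  RvuI CTTGAATG/8: at [28, 50, 59, 100, 113, 127, 155, 173, 181, 191, 204, 243] ⇒ [36, 58, 67, 108, 121, 135, 163, 181, 189, 199, 212, 251]
  WciV CTAG/2: at [46, 70, 75, 93, 123, 168, 232, 271] ⇒ [1, 48, 72, 77, 95, 125, 170, 234]

Pooled cuts: [1, 10, 21, 36, 38, 48, 58, 67, 72, 77, 82, 95, 108, 121, 125, 135, 136, 144, 163, 170, 181, 189, 199, 212, 217, 234, 251, 260]

Fragments:
  1→10: 9 bp
  10→21: 11 bp
  21→36: 15 bp
  36→38: 2 bp
  38→48: 10 bp
  48→58: 10 bp
  58→67: 9 bp
  67→72: 5 bp
  72→77: 5 bp
  77→82: 5 bp
  82→95: 13 bp
  95→108: 13 bp
  108→121: 13 bp
  121→125: 4 bp
  125→135: 10 bp
  135→136: 1 bp
  136→144: 8 bp
  144→163: 19 bp
  163→170: 7 bp
  170→181: 11 bp
  181→189: 8 bp
  189→199: 10 bp
  199→212: 13 bp
  212→217: 5 bp
  217→234: 17 bp
  234→251: 17 bp
  251→260: 9 bp
  260→1 (wrap): 272-260+1 = 13 bp

[1,2,4,5,5,5,5,7,8,8,9,9,9,10,10,10,10,11,11,13,13,13,13,13,15,17,17,19]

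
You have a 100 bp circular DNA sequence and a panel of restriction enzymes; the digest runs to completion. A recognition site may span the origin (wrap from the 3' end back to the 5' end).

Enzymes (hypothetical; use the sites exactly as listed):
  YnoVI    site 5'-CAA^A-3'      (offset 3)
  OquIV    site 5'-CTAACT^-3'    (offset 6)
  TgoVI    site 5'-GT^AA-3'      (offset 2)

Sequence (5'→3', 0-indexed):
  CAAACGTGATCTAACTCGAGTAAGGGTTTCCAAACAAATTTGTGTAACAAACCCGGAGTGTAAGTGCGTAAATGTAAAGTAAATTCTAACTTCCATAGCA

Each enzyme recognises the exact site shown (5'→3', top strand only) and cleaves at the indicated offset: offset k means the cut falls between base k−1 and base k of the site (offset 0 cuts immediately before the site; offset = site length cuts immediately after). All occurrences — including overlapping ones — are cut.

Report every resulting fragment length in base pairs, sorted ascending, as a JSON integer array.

[4,5,5,5,6,8,8,11,11,12,12,13]

Site scan:
  YnoVI CAAA/3: at [0, 30, 34, 47] ⇒ [3, 33, 37, 50]
  OquIV CTAACT/6: at [10, 85] ⇒ [16, 91]
  TgoVI GTAA/2: at [19, 43, 59, 67, 73, 78] ⇒ [21, 45, 61, 69, 75, 80]

Pooled cuts: [3, 16, 21, 33, 37, 45, 50, 61, 69, 75, 80, 91]

Fragments:
  3→16: 13 bp
  16→21: 5 bp
  21→33: 12 bp
  33→37: 4 bp
  37→45: 8 bp
  45→50: 5 bp
  50→61: 11 bp
  61→69: 8 bp
  69→75: 6 bp
  75→80: 5 bp
  80→91: 11 bp
  91→3 (wrap): 100-91+3 = 12 bp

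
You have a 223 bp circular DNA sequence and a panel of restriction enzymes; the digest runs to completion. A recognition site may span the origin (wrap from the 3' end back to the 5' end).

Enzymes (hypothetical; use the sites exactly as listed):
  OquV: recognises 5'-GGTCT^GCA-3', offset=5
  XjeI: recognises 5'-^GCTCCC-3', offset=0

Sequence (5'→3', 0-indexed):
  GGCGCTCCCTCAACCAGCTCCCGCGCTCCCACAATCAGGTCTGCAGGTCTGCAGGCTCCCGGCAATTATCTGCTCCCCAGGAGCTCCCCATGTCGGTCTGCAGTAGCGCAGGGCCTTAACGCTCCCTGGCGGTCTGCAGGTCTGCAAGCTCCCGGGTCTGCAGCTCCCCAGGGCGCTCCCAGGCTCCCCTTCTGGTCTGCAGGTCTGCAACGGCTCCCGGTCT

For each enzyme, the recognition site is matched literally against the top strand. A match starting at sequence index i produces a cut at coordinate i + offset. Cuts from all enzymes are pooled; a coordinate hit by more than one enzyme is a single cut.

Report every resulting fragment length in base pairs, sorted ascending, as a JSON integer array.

Scan for sites:
  OquV GGTCTGCA/5: at [37, 45, 94, 130, 138, 154, 193, 201] ⇒ [42, 50, 99, 135, 143, 159, 198, 206]
  XjeI GCTCCC/0: at [3, 16, 24, 54, 71, 82, 120, 147, 162, 174, 182, 212] ⇒ [3, 16, 24, 54, 71, 82, 120, 147, 162, 174, 182, 212]

Pooled cuts: [3, 16, 24, 42, 50, 54, 71, 82, 99, 120, 135, 143, 147, 159, 162, 174, 182, 198, 206, 212]

Fragment lengths:
  3→16: 13 bp
  16→24: 8 bp
  24→42: 18 bp
  42→50: 8 bp
  50→54: 4 bp
  54→71: 17 bp
  71→82: 11 bp
  82→99: 17 bp
  99→120: 21 bp
  120→135: 15 bp
  135→143: 8 bp
  143→147: 4 bp
  147→159: 12 bp
  159→162: 3 bp
  162→174: 12 bp
  174→182: 8 bp
  182→198: 16 bp
  198→206: 8 bp
  206→212: 6 bp
  212→3 (wrap): 223-212+3 = 14 bp

[3,4,4,6,8,8,8,8,8,11,12,12,13,14,15,16,17,17,18,21]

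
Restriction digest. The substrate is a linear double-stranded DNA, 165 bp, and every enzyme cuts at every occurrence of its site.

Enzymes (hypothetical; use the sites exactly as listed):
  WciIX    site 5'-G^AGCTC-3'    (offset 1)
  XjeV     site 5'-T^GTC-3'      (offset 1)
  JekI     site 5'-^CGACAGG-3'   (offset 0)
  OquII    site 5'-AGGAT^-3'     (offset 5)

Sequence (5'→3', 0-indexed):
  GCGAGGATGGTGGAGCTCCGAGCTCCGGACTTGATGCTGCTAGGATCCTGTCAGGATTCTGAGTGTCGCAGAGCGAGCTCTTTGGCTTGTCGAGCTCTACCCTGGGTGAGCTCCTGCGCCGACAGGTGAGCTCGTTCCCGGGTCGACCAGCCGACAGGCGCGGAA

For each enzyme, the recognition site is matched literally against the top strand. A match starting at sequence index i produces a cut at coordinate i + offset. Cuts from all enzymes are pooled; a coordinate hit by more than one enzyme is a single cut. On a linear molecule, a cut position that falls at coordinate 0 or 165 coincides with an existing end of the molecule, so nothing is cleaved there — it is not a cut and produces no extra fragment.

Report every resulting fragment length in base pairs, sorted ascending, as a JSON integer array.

Site scan:
  WciIX GAGCTC/1: at [12, 19, 74, 91, 107, 127] ⇒ [13, 20, 75, 92, 108, 128]
  XjeV TGTC/1: at [48, 63, 87] ⇒ [49, 64, 88]
  JekI CGACAGG/0: at [119, 151] ⇒ [119, 151]
  OquII AGGAT/5: at [3, 41, 52] ⇒ [8, 46, 57]

All cut coordinates (distinct, sorted): [8, 13, 20, 46, 49, 57, 64, 75, 88, 92, 108, 119, 128, 151]

Fragments:
  [0,8): 8 bp
  [8,13): 5 bp
  [13,20): 7 bp
  [20,46): 26 bp
  [46,49): 3 bp
  [49,57): 8 bp
  [57,64): 7 bp
  [64,75): 11 bp
  [75,88): 13 bp
  [88,92): 4 bp
  [92,108): 16 bp
  [108,119): 11 bp
  [119,128): 9 bp
  [128,151): 23 bp
  [151,165): 14 bp

[3,4,5,7,7,8,8,9,11,11,13,14,16,23,26]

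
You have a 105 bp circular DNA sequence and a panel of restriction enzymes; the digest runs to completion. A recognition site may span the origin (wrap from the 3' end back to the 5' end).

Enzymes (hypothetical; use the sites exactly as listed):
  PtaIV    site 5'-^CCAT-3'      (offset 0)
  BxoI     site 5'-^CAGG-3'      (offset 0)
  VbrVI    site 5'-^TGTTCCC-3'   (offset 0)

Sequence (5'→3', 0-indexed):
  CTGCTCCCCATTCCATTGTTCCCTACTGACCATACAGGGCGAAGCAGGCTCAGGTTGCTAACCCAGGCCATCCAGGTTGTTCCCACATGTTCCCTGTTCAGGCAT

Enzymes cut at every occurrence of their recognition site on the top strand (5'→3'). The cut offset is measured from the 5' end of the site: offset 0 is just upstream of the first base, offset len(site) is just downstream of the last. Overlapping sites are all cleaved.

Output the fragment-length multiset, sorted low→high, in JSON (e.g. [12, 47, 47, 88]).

[4,4,5,5,5,5,6,10,10,11,13,13,14]

Scan for sites:
  PtaIV (CCAT, off=0): starts [7, 12, 29, 67] → cuts [7, 12, 29, 67]
  BxoI (CAGG, off=0): starts [34, 44, 50, 63, 72, 98] → cuts [34, 44, 50, 63, 72, 98]
  VbrVI (TGTTCCC, off=0): starts [16, 77, 87] → cuts [16, 77, 87]

Pooled cuts: [7, 12, 16, 29, 34, 44, 50, 63, 67, 72, 77, 87, 98]

Fragments:
  7→12: 5 bp
  12→16: 4 bp
  16→29: 13 bp
  29→34: 5 bp
  34→44: 10 bp
  44→50: 6 bp
  50→63: 13 bp
  63→67: 4 bp
  67→72: 5 bp
  72→77: 5 bp
  77→87: 10 bp
  87→98: 11 bp
  98→7 (wrap): 105-98+7 = 14 bp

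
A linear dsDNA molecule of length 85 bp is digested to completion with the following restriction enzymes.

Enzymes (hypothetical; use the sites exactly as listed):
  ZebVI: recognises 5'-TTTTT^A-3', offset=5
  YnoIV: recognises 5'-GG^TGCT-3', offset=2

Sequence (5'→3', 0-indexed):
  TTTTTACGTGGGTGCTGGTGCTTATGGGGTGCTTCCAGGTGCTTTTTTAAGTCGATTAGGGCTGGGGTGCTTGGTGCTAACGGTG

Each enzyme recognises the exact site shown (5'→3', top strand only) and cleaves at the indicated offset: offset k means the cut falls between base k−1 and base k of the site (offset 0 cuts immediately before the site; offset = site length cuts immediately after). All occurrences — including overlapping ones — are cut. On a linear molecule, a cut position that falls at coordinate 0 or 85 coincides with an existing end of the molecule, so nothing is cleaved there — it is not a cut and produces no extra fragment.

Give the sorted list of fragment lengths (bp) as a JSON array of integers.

Per-enzyme occurrences:
  ZebVI TTTTTA/5: at [0, 43] ⇒ [5, 48]
  YnoIV GGTGCT/2: at [10, 16, 27, 37, 65, 72] ⇒ [12, 18, 29, 39, 67, 74]

All cut coordinates (distinct, sorted): [5, 12, 18, 29, 39, 48, 67, 74]

Fragment lengths:
  [0,5): 5 bp
  [5,12): 7 bp
  [12,18): 6 bp
  [18,29): 11 bp
  [29,39): 10 bp
  [39,48): 9 bp
  [48,67): 19 bp
  [67,74): 7 bp
  [74,85): 11 bp

[5,6,7,7,9,10,11,11,19]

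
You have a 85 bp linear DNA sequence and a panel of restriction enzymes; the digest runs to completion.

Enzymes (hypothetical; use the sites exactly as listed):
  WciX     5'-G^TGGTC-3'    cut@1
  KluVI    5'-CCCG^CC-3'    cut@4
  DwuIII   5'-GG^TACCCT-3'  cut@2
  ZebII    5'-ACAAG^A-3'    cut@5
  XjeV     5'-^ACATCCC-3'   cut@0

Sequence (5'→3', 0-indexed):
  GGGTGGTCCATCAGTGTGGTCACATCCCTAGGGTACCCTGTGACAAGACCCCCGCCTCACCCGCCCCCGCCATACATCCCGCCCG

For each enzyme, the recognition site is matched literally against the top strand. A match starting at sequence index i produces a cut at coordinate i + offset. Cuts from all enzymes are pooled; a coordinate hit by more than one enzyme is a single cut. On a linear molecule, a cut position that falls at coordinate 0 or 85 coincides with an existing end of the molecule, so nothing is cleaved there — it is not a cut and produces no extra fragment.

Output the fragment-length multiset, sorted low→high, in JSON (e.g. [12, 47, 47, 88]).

Site scan:
  WciX (GTGGTC, off=1): starts [2, 15] → cuts [3, 16]
  KluVI (CCCGCC, off=4): starts [50, 59, 65, 77] → cuts [54, 63, 69, 81]
  DwuIII (GGTACCCT, off=2): starts [31] → cuts [33]
  ZebII (ACAAGA, off=5): starts [42] → cuts [47]
  XjeV (ACATCCC, off=0): starts [21, 73] → cuts [21, 73]

Pooled cuts: [3, 16, 21, 33, 47, 54, 63, 69, 73, 81]

Fragment lengths:
  [0,3): 3 bp
  [3,16): 13 bp
  [16,21): 5 bp
  [21,33): 12 bp
  [33,47): 14 bp
  [47,54): 7 bp
  [54,63): 9 bp
  [63,69): 6 bp
  [69,73): 4 bp
  [73,81): 8 bp
  [81,85): 4 bp

[3,4,4,5,6,7,8,9,12,13,14]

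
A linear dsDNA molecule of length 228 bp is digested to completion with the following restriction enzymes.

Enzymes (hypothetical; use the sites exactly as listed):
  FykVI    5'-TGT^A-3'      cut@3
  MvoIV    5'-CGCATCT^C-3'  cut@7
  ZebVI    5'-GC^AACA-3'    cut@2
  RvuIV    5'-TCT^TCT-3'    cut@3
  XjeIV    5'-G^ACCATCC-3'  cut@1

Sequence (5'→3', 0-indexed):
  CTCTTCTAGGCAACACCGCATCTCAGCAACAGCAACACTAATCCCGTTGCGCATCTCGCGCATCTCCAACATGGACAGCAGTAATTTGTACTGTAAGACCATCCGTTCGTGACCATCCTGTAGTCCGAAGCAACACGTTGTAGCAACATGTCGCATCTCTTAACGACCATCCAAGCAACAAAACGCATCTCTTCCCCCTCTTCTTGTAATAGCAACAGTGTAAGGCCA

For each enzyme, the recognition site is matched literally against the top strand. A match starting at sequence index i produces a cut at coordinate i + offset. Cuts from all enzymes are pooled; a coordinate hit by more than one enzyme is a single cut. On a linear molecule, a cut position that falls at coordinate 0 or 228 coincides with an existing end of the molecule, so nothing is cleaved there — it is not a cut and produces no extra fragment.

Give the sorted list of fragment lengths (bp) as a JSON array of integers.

Site scan:
  FykVI TGTA/3: at [86, 91, 118, 138, 204, 218] ⇒ [89, 94, 121, 141, 207, 221]
  MvoIV CGCATCTC/7: at [16, 49, 58, 151, 183] ⇒ [23, 56, 65, 158, 190]
  ZebVI GCAACA/2: at [9, 25, 31, 129, 142, 174, 211] ⇒ [11, 27, 33, 131, 144, 176, 213]
  RvuIV TCTTCT/3: at [1, 198] ⇒ [4, 201]
  XjeIV GACCATCC/1: at [96, 110, 164] ⇒ [97, 111, 165]

All cut coordinates (distinct, sorted): [4, 11, 23, 27, 33, 56, 65, 89, 94, 97, 111, 121, 131, 141, 144, 158, 165, 176, 190, 201, 207, 213, 221]

Fragments:
  [0,4): 4 bp
  [4,11): 7 bp
  [11,23): 12 bp
  [23,27): 4 bp
  [27,33): 6 bp
  [33,56): 23 bp
  [56,65): 9 bp
  [65,89): 24 bp
  [89,94): 5 bp
  [94,97): 3 bp
  [97,111): 14 bp
  [111,121): 10 bp
  [121,131): 10 bp
  [131,141): 10 bp
  [141,144): 3 bp
  [144,158): 14 bp
  [158,165): 7 bp
  [165,176): 11 bp
  [176,190): 14 bp
  [190,201): 11 bp
  [201,207): 6 bp
  [207,213): 6 bp
  [213,221): 8 bp
  [221,228): 7 bp

[3,3,4,4,5,6,6,6,7,7,7,8,9,10,10,10,11,11,12,14,14,14,23,24]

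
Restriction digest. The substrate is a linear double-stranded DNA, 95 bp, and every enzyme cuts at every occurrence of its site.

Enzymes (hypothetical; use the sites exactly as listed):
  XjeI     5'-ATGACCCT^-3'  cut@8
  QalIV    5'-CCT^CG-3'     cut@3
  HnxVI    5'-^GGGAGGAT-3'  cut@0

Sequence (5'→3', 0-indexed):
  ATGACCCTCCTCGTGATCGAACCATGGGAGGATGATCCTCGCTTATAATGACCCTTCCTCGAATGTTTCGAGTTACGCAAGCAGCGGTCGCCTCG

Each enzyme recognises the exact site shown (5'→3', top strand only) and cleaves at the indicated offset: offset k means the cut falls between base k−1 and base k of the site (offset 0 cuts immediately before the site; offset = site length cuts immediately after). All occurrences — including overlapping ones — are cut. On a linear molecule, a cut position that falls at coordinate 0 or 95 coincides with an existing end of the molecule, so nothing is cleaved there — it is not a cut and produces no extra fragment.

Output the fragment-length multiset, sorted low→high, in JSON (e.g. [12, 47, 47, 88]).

Scan for sites:
  XjeI ATGACCCT/8: at [0, 47] ⇒ [8, 55]
  QalIV CCTCG/3: at [8, 36, 56, 90] ⇒ [11, 39, 59, 93]
  HnxVI GGGAGGAT/0: at [25] ⇒ [25]

Pooled cuts: [8, 11, 25, 39, 55, 59, 93]

Fragments:
  [0,8): 8 bp
  [8,11): 3 bp
  [11,25): 14 bp
  [25,39): 14 bp
  [39,55): 16 bp
  [55,59): 4 bp
  [59,93): 34 bp
  [93,95): 2 bp

[2,3,4,8,14,14,16,34]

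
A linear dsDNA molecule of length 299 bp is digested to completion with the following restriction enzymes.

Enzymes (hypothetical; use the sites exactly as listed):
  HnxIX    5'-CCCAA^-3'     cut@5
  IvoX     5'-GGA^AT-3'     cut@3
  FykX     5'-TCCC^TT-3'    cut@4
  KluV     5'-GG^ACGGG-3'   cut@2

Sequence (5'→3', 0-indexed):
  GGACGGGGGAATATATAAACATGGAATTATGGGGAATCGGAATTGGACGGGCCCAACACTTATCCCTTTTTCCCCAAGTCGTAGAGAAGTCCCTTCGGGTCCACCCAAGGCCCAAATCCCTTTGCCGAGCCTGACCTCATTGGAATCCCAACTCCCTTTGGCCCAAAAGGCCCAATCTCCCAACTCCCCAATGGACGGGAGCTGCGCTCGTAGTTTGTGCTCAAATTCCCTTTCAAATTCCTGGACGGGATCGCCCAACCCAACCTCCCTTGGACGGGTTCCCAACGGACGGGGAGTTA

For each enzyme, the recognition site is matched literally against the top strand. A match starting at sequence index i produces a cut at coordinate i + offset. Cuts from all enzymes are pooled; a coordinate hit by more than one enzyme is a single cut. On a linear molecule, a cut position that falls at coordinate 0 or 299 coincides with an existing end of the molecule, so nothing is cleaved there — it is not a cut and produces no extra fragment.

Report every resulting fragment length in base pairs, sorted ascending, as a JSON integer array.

Site scan:
  HnxIX CCCAA/5: at [51, 72, 103, 110, 146, 161, 170, 178, 186, 253, 258, 280] ⇒ [56, 77, 108, 115, 151, 166, 175, 183, 191, 258, 263, 285]
  IvoX GGAAT/3: at [7, 22, 32, 38, 141] ⇒ [10, 25, 35, 41, 144]
  FykX TCCCTT/4: at [62, 89, 116, 152, 226, 265] ⇒ [66, 93, 120, 156, 230, 269]
  KluV GGACGGG/2: at [0, 44, 192, 242, 271, 286] ⇒ [2, 46, 194, 244, 273, 288]

All cut coordinates (distinct, sorted): [2, 10, 25, 35, 41, 46, 56, 66, 77, 93, 108, 115, 120, 144, 151, 156, 166, 175, 183, 191, 194, 230, 244, 258, 263, 269, 273, 285, 288]

Fragments:
  [0,2): 2 bp
  [2,10): 8 bp
  [10,25): 15 bp
  [25,35): 10 bp
  [35,41): 6 bp
  [41,46): 5 bp
  [46,56): 10 bp
  [56,66): 10 bp
  [66,77): 11 bp
  [77,93): 16 bp
  [93,108): 15 bp
  [108,115): 7 bp
  [115,120): 5 bp
  [120,144): 24 bp
  [144,151): 7 bp
  [151,156): 5 bp
  [156,166): 10 bp
  [166,175): 9 bp
  [175,183): 8 bp
  [183,191): 8 bp
  [191,194): 3 bp
  [194,230): 36 bp
  [230,244): 14 bp
  [244,258): 14 bp
  [258,263): 5 bp
  [263,269): 6 bp
  [269,273): 4 bp
  [273,285): 12 bp
  [285,288): 3 bp
  [288,299): 11 bp

[2,3,3,4,5,5,5,5,6,6,7,7,8,8,8,9,10,10,10,10,11,11,12,14,14,15,15,16,24,36]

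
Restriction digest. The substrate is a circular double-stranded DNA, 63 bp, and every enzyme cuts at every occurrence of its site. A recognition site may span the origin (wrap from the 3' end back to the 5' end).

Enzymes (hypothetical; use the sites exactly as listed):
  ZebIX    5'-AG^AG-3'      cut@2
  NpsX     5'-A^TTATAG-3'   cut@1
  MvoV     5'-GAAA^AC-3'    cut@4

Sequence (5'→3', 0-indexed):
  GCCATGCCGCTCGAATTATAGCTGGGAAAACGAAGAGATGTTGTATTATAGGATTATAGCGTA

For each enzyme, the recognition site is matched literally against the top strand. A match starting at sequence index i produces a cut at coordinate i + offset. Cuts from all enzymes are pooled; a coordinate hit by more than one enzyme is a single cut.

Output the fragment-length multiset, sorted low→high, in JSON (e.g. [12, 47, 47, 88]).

Site scan:
  ZebIX AGAG/2: at [33] ⇒ [35]
  NpsX ATTATAG/1: at [14, 44, 52] ⇒ [15, 45, 53]
  MvoV GAAAAC/4: at [25] ⇒ [29]

All cut coordinates (distinct, sorted): [15, 29, 35, 45, 53]

Fragment lengths:
  15→29: 14 bp
  29→35: 6 bp
  35→45: 10 bp
  45→53: 8 bp
  53→15 (wrap): 63-53+15 = 25 bp

[6,8,10,14,25]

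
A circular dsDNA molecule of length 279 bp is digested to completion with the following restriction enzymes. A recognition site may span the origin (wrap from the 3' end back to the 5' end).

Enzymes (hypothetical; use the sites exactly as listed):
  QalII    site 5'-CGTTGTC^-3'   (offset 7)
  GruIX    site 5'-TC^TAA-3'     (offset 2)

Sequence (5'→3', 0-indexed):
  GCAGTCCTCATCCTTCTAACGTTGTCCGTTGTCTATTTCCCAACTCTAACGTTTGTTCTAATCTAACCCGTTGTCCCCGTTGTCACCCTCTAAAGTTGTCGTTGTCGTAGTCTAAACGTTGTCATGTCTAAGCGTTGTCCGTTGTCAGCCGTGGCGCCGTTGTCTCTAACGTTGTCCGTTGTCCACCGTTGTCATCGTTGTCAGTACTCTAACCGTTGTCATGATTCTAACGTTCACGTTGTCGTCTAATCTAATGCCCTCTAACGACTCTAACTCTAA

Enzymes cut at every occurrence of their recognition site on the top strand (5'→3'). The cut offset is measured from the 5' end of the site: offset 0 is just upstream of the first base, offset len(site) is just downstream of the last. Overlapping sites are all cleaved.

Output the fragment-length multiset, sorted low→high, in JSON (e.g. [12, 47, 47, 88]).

[2,3,5,5,5,6,6,6,7,7,7,7,7,9,9,9,10,10,10,10,11,11,11,12,12,13,16,16,18,19]

Scan for sites:
  QalII CGTTGTC/7: at [19, 26, 68, 77, 99, 116, 132, 139, 157, 169, 176, 186, 195, 213, 236] ⇒ [26, 33, 75, 84, 106, 123, 139, 146, 164, 176, 183, 193, 202, 220, 243]
  GruIX TCTAA/2: at [14, 44, 56, 61, 88, 110, 126, 164, 207, 225, 244, 249, 259, 268, 274] ⇒ [16, 46, 58, 63, 90, 112, 128, 166, 209, 227, 246, 251, 261, 270, 276]

All cut coordinates (distinct, sorted): [16, 26, 33, 46, 58, 63, 75, 84, 90, 106, 112, 123, 128, 139, 146, 164, 166, 176, 183, 193, 202, 209, 220, 227, 243, 246, 251, 261, 270, 276]

Fragment lengths:
  16→26: 10 bp
  26→33: 7 bp
  33→46: 13 bp
  46→58: 12 bp
  58→63: 5 bp
  63→75: 12 bp
  75→84: 9 bp
  84→90: 6 bp
  90→106: 16 bp
  106→112: 6 bp
  112→123: 11 bp
  123→128: 5 bp
  128→139: 11 bp
  139→146: 7 bp
  146→164: 18 bp
  164→166: 2 bp
  166→176: 10 bp
  176→183: 7 bp
  183→193: 10 bp
  193→202: 9 bp
  202→209: 7 bp
  209→220: 11 bp
  220→227: 7 bp
  227→243: 16 bp
  243→246: 3 bp
  246→251: 5 bp
  251→261: 10 bp
  261→270: 9 bp
  270→276: 6 bp
  276→16 (wrap): 279-276+16 = 19 bp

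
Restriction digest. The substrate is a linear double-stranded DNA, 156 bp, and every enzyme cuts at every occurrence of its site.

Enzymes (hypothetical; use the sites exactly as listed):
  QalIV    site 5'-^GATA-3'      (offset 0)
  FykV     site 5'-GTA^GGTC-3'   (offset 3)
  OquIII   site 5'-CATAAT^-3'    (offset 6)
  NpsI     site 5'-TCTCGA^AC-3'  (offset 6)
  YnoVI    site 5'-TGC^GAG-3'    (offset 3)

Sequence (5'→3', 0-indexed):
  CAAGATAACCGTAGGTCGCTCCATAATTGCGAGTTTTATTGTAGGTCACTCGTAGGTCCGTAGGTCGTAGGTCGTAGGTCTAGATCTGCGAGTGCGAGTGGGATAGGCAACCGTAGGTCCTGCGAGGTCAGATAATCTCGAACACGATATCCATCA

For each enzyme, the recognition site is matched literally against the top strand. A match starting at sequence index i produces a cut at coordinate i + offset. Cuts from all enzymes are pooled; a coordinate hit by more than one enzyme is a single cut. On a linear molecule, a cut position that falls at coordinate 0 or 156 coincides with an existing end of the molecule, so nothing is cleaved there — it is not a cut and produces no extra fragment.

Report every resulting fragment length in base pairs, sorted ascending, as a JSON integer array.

[3,3,4,6,6,7,7,7,8,8,10,11,11,11,13,13,14,14]

Per-enzyme occurrences:
  QalIV (GATA, off=0): starts [3, 101, 130, 145] → cuts [3, 101, 130, 145]
  FykV (GTAGGTC, off=3): starts [10, 40, 51, 59, 66, 73, 112] → cuts [13, 43, 54, 62, 69, 76, 115]
  OquIII (CATAAT, off=6): starts [21] → cuts [27]
  NpsI (TCTCGAAC, off=6): starts [135] → cuts [141]
  YnoVI (TGCGAG, off=3): starts [27, 86, 92, 120] → cuts [30, 89, 95, 123]

Pooled cuts: [3, 13, 27, 30, 43, 54, 62, 69, 76, 89, 95, 101, 115, 123, 130, 141, 145]

Fragments:
  [0,3): 3 bp
  [3,13): 10 bp
  [13,27): 14 bp
  [27,30): 3 bp
  [30,43): 13 bp
  [43,54): 11 bp
  [54,62): 8 bp
  [62,69): 7 bp
  [69,76): 7 bp
  [76,89): 13 bp
  [89,95): 6 bp
  [95,101): 6 bp
  [101,115): 14 bp
  [115,123): 8 bp
  [123,130): 7 bp
  [130,141): 11 bp
  [141,145): 4 bp
  [145,156): 11 bp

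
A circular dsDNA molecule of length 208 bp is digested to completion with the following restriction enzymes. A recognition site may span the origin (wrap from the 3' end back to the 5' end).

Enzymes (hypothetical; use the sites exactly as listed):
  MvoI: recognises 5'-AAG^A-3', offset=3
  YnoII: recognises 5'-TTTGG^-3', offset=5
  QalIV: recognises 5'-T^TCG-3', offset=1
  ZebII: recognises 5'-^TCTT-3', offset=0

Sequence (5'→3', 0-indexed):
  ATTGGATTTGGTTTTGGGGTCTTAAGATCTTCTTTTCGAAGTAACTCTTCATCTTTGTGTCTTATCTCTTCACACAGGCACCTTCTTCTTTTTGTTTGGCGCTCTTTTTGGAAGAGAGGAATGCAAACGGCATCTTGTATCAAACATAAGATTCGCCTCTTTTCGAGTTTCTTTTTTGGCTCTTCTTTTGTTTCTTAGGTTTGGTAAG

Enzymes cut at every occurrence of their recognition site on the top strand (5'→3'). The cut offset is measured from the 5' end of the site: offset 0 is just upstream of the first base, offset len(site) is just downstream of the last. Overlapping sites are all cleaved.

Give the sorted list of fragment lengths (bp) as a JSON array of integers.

[1,1,2,2,3,3,3,3,3,4,5,5,5,6,6,7,7,7,8,9,9,10,10,11,12,13,17,18,18]

Scan for sites:
  MvoI AAGA/3: at [23, 111, 147, 205] ⇒ [0, 26, 114, 150]
  YnoII TTTGG/5: at [6, 12, 94, 106, 174, 199] ⇒ [11, 17, 99, 111, 179, 204]
  QalIV TTCG/1: at [34, 151, 161] ⇒ [35, 152, 162]
  ZebII TCTT/0: at [19, 27, 30, 45, 51, 59, 66, 83, 86, 102, 132, 157, 169, 180, 183, 192] ⇒ [19, 27, 30, 45, 51, 59, 66, 83, 86, 102, 132, 157, 169, 180, 183, 192]

Pooled cuts: [0, 11, 17, 19, 26, 27, 30, 35, 45, 51, 59, 66, 83, 86, 99, 102, 111, 114, 132, 150, 152, 157, 162, 169, 179, 180, 183, 192, 204]

Fragment lengths:
  0→11: 11 bp
  11→17: 6 bp
  17→19: 2 bp
  19→26: 7 bp
  26→27: 1 bp
  27→30: 3 bp
  30→35: 5 bp
  35→45: 10 bp
  45→51: 6 bp
  51→59: 8 bp
  59→66: 7 bp
  66→83: 17 bp
  83→86: 3 bp
  86→99: 13 bp
  99→102: 3 bp
  102→111: 9 bp
  111→114: 3 bp
  114→132: 18 bp
  132→150: 18 bp
  150→152: 2 bp
  152→157: 5 bp
  157→162: 5 bp
  162→169: 7 bp
  169→179: 10 bp
  179→180: 1 bp
  180→183: 3 bp
  183→192: 9 bp
  192→204: 12 bp
  204→0 (wrap): 208-204+0 = 4 bp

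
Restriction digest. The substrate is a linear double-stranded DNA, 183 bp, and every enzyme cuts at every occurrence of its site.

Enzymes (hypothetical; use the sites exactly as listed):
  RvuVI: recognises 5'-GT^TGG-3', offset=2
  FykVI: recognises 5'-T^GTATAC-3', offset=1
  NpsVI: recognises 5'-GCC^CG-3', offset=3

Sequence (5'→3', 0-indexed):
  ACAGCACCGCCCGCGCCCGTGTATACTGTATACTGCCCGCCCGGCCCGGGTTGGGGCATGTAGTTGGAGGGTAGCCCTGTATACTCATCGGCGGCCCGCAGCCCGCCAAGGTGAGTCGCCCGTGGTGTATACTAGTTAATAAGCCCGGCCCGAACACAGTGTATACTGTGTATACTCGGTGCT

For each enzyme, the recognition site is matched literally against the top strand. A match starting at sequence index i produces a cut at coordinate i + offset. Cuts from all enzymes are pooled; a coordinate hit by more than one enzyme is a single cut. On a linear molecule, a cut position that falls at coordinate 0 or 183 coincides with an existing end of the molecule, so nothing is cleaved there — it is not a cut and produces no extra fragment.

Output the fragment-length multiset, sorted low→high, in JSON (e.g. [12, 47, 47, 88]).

Scan for sites:
  RvuVI (GTTGG, off=2): starts [49, 62] → cuts [51, 64]
  FykVI (TGTATAC, off=1): starts [19, 26, 77, 125, 159, 168] → cuts [20, 27, 78, 126, 160, 169]
  NpsVI (GCCCG, off=3): starts [8, 14, 34, 38, 43, 93, 100, 117, 142, 147] → cuts [11, 17, 37, 41, 46, 96, 103, 120, 145, 150]

Pooled cuts: [11, 17, 20, 27, 37, 41, 46, 51, 64, 78, 96, 103, 120, 126, 145, 150, 160, 169]

Fragments:
  [0,11): 11 bp
  [11,17): 6 bp
  [17,20): 3 bp
  [20,27): 7 bp
  [27,37): 10 bp
  [37,41): 4 bp
  [41,46): 5 bp
  [46,51): 5 bp
  [51,64): 13 bp
  [64,78): 14 bp
  [78,96): 18 bp
  [96,103): 7 bp
  [103,120): 17 bp
  [120,126): 6 bp
  [126,145): 19 bp
  [145,150): 5 bp
  [150,160): 10 bp
  [160,169): 9 bp
  [169,183): 14 bp

[3,4,5,5,5,6,6,7,7,9,10,10,11,13,14,14,17,18,19]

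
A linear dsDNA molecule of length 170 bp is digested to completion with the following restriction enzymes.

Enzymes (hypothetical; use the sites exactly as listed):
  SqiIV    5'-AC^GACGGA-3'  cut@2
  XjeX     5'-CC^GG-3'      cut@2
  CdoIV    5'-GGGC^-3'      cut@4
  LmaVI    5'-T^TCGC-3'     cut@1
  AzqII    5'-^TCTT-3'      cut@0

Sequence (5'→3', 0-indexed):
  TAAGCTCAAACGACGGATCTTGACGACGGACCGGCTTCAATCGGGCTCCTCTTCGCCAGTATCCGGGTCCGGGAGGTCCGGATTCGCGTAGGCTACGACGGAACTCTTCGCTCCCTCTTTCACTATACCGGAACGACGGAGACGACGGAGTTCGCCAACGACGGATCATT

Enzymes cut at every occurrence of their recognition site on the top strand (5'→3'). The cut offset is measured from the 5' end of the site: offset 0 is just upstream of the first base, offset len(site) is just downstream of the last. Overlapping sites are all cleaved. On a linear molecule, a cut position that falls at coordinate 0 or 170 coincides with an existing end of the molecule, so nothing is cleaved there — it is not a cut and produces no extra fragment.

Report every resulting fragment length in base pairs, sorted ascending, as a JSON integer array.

[3,3,3,4,5,6,6,7,8,8,8,8,8,9,9,11,11,12,13,14,14]

Per-enzyme occurrences:
  SqiIV (ACGACGGA, off=2): starts [9, 22, 94, 132, 141, 157] → cuts [11, 24, 96, 134, 143, 159]
  XjeX (CCGG, off=2): starts [30, 62, 68, 77, 127] → cuts [32, 64, 70, 79, 129]
  CdoIV (GGGC, off=4): starts [42] → cuts [46]
  LmaVI (TTCGC, off=1): starts [51, 82, 106, 150] → cuts [52, 83, 107, 151]
  AzqII (TCTT, off=0): starts [17, 49, 104, 115] → cuts [17, 49, 104, 115]

Pooled cuts: [11, 17, 24, 32, 46, 49, 52, 64, 70, 79, 83, 96, 104, 107, 115, 129, 134, 143, 151, 159]

Fragment lengths:
  [0,11): 11 bp
  [11,17): 6 bp
  [17,24): 7 bp
  [24,32): 8 bp
  [32,46): 14 bp
  [46,49): 3 bp
  [49,52): 3 bp
  [52,64): 12 bp
  [64,70): 6 bp
  [70,79): 9 bp
  [79,83): 4 bp
  [83,96): 13 bp
  [96,104): 8 bp
  [104,107): 3 bp
  [107,115): 8 bp
  [115,129): 14 bp
  [129,134): 5 bp
  [134,143): 9 bp
  [143,151): 8 bp
  [151,159): 8 bp
  [159,170): 11 bp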